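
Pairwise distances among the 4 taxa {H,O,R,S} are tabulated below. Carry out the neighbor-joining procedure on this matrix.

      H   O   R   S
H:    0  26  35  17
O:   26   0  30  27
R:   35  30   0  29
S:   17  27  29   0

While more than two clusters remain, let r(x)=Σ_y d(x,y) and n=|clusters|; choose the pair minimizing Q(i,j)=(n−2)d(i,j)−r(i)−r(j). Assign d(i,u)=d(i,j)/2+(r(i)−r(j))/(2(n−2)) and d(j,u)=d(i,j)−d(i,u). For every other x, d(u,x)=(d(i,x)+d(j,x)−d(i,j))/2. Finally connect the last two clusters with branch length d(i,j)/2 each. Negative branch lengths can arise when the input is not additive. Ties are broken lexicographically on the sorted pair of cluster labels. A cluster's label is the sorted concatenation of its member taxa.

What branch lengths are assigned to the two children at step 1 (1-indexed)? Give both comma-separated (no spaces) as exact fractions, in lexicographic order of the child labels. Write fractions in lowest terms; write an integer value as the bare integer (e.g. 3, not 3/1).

step 1: merge (H,S) at d=17, Q=-117; branch lengths H→39/4, S→29/4; new cluster HS
  updated: d(HS,O)=18, d(HS,R)=47/2
step 2: merge (HS,O) at d=18, Q=-143/2; branch lengths HS→23/4, O→49/4; new cluster HOS
  updated: d(HOS,R)=71/4
step 3: merge (HOS,R) at d=71/4; branch lengths HOS→71/8, R→71/8; new cluster HORS
final tree: (((H:39/4,S:29/4):23/4,O:49/4):71/8,R:71/8)
total length: 211/4

39/4,29/4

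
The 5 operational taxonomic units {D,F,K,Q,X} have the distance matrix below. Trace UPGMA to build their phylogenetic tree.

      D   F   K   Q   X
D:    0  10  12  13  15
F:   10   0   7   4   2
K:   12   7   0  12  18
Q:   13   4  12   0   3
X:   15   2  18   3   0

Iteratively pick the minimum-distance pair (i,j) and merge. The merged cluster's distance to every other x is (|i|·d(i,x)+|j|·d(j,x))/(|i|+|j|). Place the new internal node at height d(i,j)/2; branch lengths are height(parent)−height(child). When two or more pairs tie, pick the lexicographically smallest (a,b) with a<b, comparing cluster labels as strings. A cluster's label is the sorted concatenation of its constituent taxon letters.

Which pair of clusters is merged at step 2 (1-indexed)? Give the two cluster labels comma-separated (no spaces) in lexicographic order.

1. join F+X (d=2) ⇒ FX; edges |F|=1, |X|=1
  updated: d(D,FX)=25/2, d(FX,K)=25/2, d(FX,Q)=7/2
2. join FX+Q (d=7/2) ⇒ FQX; edges |FX|=3/4, |Q|=7/4
  updated: d(D,FQX)=38/3, d(FQX,K)=37/3
3. join D+K (d=12) ⇒ DK; edges |D|=6, |K|=6
  updated: d(DK,FQX)=25/2
4. join DK+FQX (d=25/2) ⇒ DFKQX; edges |DK|=1/4, |FQX|=9/2
final tree: ((D:6,K:6):1/4,((F:1,X:1):3/4,Q:7/4):9/2)
total length: 85/4

FX,Q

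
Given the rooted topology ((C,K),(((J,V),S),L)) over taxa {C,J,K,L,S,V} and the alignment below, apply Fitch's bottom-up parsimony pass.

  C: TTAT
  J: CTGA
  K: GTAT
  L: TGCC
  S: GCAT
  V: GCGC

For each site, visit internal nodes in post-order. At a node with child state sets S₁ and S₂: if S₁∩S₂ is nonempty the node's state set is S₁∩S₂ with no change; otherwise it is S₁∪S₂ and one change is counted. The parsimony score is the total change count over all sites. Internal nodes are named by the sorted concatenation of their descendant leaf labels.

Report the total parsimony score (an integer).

site 0, node CK: C={T} ∪ K={G} → {G,T} (+1)
site 0, node JV: J={C} ∪ V={G} → {C,G} (+1)
site 0, node JSV: JV={C,G} ∩ S={G} → {G} (+0)
site 0, node JLSV: JSV={G} ∪ L={T} → {G,T} (+1)
site 0, node CJKLSV: CK={G,T} ∩ JLSV={G,T} → {G,T} (+0)
site 1, node CK: C={T} ∩ K={T} → {T} (+0)
site 1, node JV: J={T} ∪ V={C} → {C,T} (+1)
site 1, node JSV: JV={C,T} ∩ S={C} → {C} (+0)
site 1, node JLSV: JSV={C} ∪ L={G} → {C,G} (+1)
site 1, node CJKLSV: CK={T} ∪ JLSV={C,G} → {C,G,T} (+1)
site 2, node CK: C={A} ∩ K={A} → {A} (+0)
site 2, node JV: J={G} ∩ V={G} → {G} (+0)
site 2, node JSV: JV={G} ∪ S={A} → {A,G} (+1)
site 2, node JLSV: JSV={A,G} ∪ L={C} → {A,C,G} (+1)
site 2, node CJKLSV: CK={A} ∩ JLSV={A,C,G} → {A} (+0)
site 3, node CK: C={T} ∩ K={T} → {T} (+0)
site 3, node JV: J={A} ∪ V={C} → {A,C} (+1)
site 3, node JSV: JV={A,C} ∪ S={T} → {A,C,T} (+1)
site 3, node JLSV: JSV={A,C,T} ∩ L={C} → {C} (+0)
site 3, node CJKLSV: CK={T} ∪ JLSV={C} → {C,T} (+1)
per-site changes: [3, 3, 2, 3]; total = 11

11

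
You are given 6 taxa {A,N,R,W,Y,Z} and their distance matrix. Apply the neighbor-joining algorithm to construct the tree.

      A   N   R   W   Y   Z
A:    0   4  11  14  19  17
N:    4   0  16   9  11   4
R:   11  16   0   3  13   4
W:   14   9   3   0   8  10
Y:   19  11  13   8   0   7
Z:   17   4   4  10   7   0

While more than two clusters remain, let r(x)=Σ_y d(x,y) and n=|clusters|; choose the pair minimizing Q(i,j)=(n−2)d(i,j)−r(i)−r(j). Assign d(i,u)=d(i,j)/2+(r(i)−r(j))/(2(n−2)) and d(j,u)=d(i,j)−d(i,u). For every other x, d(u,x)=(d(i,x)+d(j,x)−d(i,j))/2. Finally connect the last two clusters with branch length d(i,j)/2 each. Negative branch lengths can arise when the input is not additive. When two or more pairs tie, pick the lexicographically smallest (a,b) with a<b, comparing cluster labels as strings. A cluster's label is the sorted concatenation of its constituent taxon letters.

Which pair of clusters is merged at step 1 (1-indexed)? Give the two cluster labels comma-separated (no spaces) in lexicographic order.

A,N

step 1: merge (A,N) at d=4, Q=-93; branch lengths A→37/8, N→-5/8; new cluster AN
  updated: d(AN,R)=23/2, d(AN,W)=19/2, d(AN,Y)=13, d(AN,Z)=17/2
step 2: merge (R,W) at d=3, Q=-53; branch lengths R→5/3, W→4/3; new cluster RW
  updated: d(AN,RW)=9, d(RW,Y)=9, d(RW,Z)=11/2
step 3: merge (AN,RW) at d=9, Q=-36; branch lengths AN→25/4, RW→11/4; new cluster ANRW
  updated: d(ANRW,Y)=13/2, d(ANRW,Z)=5/2
step 4: merge (ANRW,Y) at d=13/2, Q=-16; branch lengths ANRW→1, Y→11/2; new cluster ANRWY
  updated: d(ANRWY,Z)=3/2
step 5: merge (ANRWY,Z) at d=3/2; branch lengths ANRWY→3/4, Z→3/4; new cluster ANRWYZ
final tree: ((((A:37/8,N:-5/8):25/4,(R:5/3,W:4/3):11/4):1,Y:11/2):3/4,Z:3/4)
total length: 24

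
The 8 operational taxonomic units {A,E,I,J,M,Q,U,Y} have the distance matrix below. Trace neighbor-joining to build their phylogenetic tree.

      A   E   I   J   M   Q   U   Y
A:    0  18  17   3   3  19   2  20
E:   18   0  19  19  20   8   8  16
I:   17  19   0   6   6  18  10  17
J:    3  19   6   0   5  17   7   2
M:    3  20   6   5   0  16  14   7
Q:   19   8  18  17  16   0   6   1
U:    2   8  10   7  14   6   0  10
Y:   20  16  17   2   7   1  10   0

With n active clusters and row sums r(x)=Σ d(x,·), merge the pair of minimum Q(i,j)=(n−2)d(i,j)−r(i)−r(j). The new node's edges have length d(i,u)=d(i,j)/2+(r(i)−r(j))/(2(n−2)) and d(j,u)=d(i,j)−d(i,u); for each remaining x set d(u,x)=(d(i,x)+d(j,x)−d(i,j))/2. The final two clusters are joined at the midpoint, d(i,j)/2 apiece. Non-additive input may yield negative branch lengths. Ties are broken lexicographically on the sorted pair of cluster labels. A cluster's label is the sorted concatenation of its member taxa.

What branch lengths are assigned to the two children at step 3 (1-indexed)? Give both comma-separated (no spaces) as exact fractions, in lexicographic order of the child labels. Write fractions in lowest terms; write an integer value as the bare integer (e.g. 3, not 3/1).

iteration 1: select Q,Y (d=1, Q=-152); attach at lengths (3/2, -1/2); label the merged cluster QY
  updated: d(A,QY)=19, d(E,QY)=23/2, d(I,QY)=17, d(J,QY)=9, d(M,QY)=11, d(QY,U)=15/2
iteration 2: select E,QY (d=23/2, Q=-113); attach at lengths (39/5, 37/10); label the merged cluster EQY
  updated: d(A,EQY)=51/4, d(EQY,I)=49/4, d(EQY,J)=33/4, d(EQY,M)=39/4, d(EQY,U)=2
iteration 3: select EQY,U (d=2, Q=-72); attach at lengths (9/4, -1/4); label the merged cluster EQUY
  updated: d(A,EQUY)=51/8, d(EQUY,I)=81/8, d(EQUY,J)=53/8, d(EQUY,M)=87/8
iteration 4: select I,M (d=6, Q=-46); attach at lengths (43/8, 5/8); label the merged cluster IM
  updated: d(A,IM)=7, d(EQUY,IM)=15/2, d(IM,J)=5/2
iteration 5: select A,EQUY (d=51/8, Q=-193/8); attach at lengths (69/32, 135/32); label the merged cluster AEQUY
  updated: d(AEQUY,IM)=65/16, d(AEQUY,J)=13/8
iteration 6: select AEQUY,IM (d=65/16, Q=-131/16); attach at lengths (51/32, 79/32); label the merged cluster AEIMQUY
  updated: d(AEIMQUY,J)=1/32
iteration 7: select AEIMQUY,J (d=1/32); attach at lengths (1/64, 1/64); label the merged cluster AEIJMQUY
final tree: (((A:69/32,((E:39/5,(Q:3/2,Y:-1/2):37/10):9/4,U:-1/4):135/32):51/32,(I:43/8,M:5/8):79/32):1/64,J:1/64)
total length: 991/32

9/4,-1/4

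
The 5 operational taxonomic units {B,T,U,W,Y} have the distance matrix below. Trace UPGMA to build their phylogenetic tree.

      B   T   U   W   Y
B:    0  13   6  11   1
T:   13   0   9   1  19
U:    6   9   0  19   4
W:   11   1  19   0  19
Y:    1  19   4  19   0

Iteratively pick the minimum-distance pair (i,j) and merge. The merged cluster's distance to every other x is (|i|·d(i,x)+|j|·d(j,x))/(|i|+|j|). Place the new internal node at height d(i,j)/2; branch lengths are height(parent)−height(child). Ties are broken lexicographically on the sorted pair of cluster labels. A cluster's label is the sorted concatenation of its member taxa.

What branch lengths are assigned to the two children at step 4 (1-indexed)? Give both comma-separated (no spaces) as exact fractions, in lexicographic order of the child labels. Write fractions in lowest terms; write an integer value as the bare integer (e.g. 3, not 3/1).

5,7

1. join B+Y (d=1) ⇒ BY; edges |B|=1/2, |Y|=1/2
  updated: d(BY,T)=16, d(BY,U)=5, d(BY,W)=15
2. join T+W (d=1) ⇒ TW; edges |T|=1/2, |W|=1/2
  updated: d(BY,TW)=31/2, d(TW,U)=14
3. join BY+U (d=5) ⇒ BUY; edges |BY|=2, |U|=5/2
  updated: d(BUY,TW)=15
4. join BUY+TW (d=15) ⇒ BTUWY; edges |BUY|=5, |TW|=7
final tree: (((B:1/2,Y:1/2):2,U:5/2):5,(T:1/2,W:1/2):7)
total length: 37/2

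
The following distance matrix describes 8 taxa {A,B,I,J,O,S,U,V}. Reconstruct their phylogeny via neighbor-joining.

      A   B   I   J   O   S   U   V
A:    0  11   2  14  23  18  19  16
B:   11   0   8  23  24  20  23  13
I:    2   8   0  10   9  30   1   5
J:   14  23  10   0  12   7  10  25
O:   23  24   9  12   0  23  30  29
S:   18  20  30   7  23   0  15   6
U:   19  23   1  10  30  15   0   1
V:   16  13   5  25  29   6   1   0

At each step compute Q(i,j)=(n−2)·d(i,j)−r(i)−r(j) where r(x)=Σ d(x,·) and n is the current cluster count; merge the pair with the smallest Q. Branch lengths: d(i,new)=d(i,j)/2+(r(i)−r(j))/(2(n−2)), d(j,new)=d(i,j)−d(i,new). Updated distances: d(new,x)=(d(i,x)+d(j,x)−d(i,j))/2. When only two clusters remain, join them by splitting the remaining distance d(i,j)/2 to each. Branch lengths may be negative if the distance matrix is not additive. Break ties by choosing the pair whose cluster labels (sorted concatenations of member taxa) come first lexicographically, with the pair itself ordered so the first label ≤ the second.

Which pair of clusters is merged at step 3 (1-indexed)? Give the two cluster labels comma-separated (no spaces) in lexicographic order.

JS,O

step 1: merge (U,V) at d=1, Q=-188; branch lengths U→5/6, V→1/6; new cluster UV
  updated: d(A,UV)=17, d(B,UV)=35/2, d(I,UV)=5/2, d(J,UV)=17, d(O,UV)=29, d(S,UV)=10
step 2: merge (J,S) at d=7, Q=-156; branch lengths J→1, S→6; new cluster JS
  updated: d(A,JS)=25/2, d(B,JS)=18, d(I,JS)=33/2, d(JS,O)=14, d(JS,UV)=10
step 3: merge (JS,O) at d=14, Q=-114; branch lengths JS→7/2, O→21/2; new cluster JOS
  updated: d(A,JOS)=43/4, d(B,JOS)=14, d(I,JOS)=23/4, d(JOS,UV)=25/2
step 4: merge (I,UV) at d=5/2, Q=-241/4; branch lengths I→-95/24, UV→155/24; new cluster IUV
  updated: d(A,IUV)=33/4, d(B,IUV)=23/2, d(IUV,JOS)=63/8
step 5: merge (A,B) at d=11, Q=-89/2; branch lengths A→31/8, B→57/8; new cluster AB
  updated: d(AB,IUV)=35/8, d(AB,JOS)=55/8
step 6: merge (AB,IUV) at d=35/8, Q=-153/8; branch lengths AB→27/16, IUV→43/16; new cluster ABIUV
  updated: d(ABIUV,JOS)=83/16
step 7: merge (ABIUV,JOS) at d=83/16; branch lengths ABIUV→83/32, JOS→83/32; new cluster ABIJOSUV
final tree: (((A:31/8,B:57/8):27/16,(I:-95/24,(U:5/6,V:1/6):155/24):43/16):83/32,((J:1,S:6):7/2,O:21/2):83/32)
total length: 721/16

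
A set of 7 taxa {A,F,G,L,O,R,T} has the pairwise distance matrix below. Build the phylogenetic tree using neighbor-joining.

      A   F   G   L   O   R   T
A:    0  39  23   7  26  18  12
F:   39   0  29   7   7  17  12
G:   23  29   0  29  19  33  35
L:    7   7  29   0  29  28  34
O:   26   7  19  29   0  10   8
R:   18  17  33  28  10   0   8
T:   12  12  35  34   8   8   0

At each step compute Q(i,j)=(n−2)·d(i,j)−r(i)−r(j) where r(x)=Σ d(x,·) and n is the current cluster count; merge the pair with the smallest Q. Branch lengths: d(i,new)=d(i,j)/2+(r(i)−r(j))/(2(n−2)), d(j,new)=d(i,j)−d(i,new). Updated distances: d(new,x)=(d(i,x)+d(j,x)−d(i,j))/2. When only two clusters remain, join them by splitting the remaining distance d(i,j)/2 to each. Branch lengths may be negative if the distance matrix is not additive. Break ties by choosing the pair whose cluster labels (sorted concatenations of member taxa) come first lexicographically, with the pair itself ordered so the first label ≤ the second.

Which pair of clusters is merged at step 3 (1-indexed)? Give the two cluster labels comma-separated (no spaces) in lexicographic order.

R,T

iteration 1: select A,L (d=7, Q=-224); attach at lengths (13/5, 22/5); label the merged cluster AL
  updated: d(AL,F)=39/2, d(AL,G)=45/2, d(AL,O)=24, d(AL,R)=39/2, d(AL,T)=39/2
iteration 2: select AL,G (d=45/2, Q=-307/2); attach at lengths (113/16, 247/16); label the merged cluster AGL
  updated: d(AGL,F)=13, d(AGL,O)=41/4, d(AGL,R)=15, d(AGL,T)=16
iteration 3: select R,T (d=8, Q=-70); attach at lengths (5, 3); label the merged cluster RT
  updated: d(AGL,RT)=23/2, d(F,RT)=21/2, d(O,RT)=5
iteration 4: select AGL,F (d=13, Q=-157/4); attach at lengths (121/16, 87/16); label the merged cluster AFGL
  updated: d(AFGL,O)=17/8, d(AFGL,RT)=9/2
iteration 5: select AFGL,O (d=17/8, Q=-93/8); attach at lengths (13/16, 21/16); label the merged cluster AFGLO
  updated: d(AFGLO,RT)=59/16
iteration 6: select AFGLO,RT (d=59/16); attach at lengths (59/32, 59/32); label the merged cluster AFGLORT
final tree: (((((A:13/5,L:22/5):113/16,G:247/16):121/16,F:87/16):13/16,O:21/16):59/32,(R:5,T:3):59/32)
total length: 901/16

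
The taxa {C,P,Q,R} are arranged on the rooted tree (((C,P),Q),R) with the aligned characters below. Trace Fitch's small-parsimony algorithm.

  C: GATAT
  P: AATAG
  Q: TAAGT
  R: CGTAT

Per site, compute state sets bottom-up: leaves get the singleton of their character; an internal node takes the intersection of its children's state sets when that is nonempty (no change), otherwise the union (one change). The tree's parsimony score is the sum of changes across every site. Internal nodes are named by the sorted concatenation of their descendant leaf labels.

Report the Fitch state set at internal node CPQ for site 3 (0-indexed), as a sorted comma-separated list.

[col 0] CP: children C:{G}, P:{A} ∪→ {A,G}; cost 1
[col 0] CPQ: children CP:{A,G}, Q:{T} ∪→ {A,G,T}; cost 1
[col 0] CPQR: children CPQ:{A,G,T}, R:{C} ∪→ {A,C,G,T}; cost 1
[col 1] CP: children C:{A}, P:{A} ∩→ {A}; cost 0
[col 1] CPQ: children CP:{A}, Q:{A} ∩→ {A}; cost 0
[col 1] CPQR: children CPQ:{A}, R:{G} ∪→ {A,G}; cost 1
[col 2] CP: children C:{T}, P:{T} ∩→ {T}; cost 0
[col 2] CPQ: children CP:{T}, Q:{A} ∪→ {A,T}; cost 1
[col 2] CPQR: children CPQ:{A,T}, R:{T} ∩→ {T}; cost 0
[col 3] CP: children C:{A}, P:{A} ∩→ {A}; cost 0
[col 3] CPQ: children CP:{A}, Q:{G} ∪→ {A,G}; cost 1
[col 3] CPQR: children CPQ:{A,G}, R:{A} ∩→ {A}; cost 0
[col 4] CP: children C:{T}, P:{G} ∪→ {G,T}; cost 1
[col 4] CPQ: children CP:{G,T}, Q:{T} ∩→ {T}; cost 0
[col 4] CPQR: children CPQ:{T}, R:{T} ∩→ {T}; cost 0
per-site changes: [3, 1, 1, 1, 1]; total = 7

A,G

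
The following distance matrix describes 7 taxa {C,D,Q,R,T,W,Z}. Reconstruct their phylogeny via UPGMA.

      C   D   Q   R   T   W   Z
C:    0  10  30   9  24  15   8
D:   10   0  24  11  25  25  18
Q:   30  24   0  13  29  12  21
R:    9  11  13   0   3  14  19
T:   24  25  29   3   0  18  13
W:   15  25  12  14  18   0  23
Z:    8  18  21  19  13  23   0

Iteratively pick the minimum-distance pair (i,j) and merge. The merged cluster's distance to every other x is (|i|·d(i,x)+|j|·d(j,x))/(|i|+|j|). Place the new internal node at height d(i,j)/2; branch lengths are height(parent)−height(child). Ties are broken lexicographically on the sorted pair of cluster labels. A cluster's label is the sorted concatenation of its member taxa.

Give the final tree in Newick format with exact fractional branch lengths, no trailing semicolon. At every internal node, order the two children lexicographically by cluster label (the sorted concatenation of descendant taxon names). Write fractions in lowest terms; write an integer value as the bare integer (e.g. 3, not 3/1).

((((C:4,Z:4):3,D:7):17/12,(R:3/2,T:3/2):83/12):131/60,(Q:6,W:6):23/5)

step 1: merge (R,T) at d=3; branch lengths R→3/2, T→3/2; new cluster RT
  updated: d(C,RT)=33/2, d(D,RT)=18, d(Q,RT)=21, d(RT,W)=16, d(RT,Z)=16
step 2: merge (C,Z) at d=8; branch lengths C→4, Z→4; new cluster CZ
  updated: d(CZ,D)=14, d(CZ,Q)=51/2, d(CZ,RT)=65/4, d(CZ,W)=19
step 3: merge (Q,W) at d=12; branch lengths Q→6, W→6; new cluster QW
  updated: d(CZ,QW)=89/4, d(D,QW)=49/2, d(QW,RT)=37/2
step 4: merge (CZ,D) at d=14; branch lengths CZ→3, D→7; new cluster CDZ
  updated: d(CDZ,QW)=23, d(CDZ,RT)=101/6
step 5: merge (CDZ,RT) at d=101/6; branch lengths CDZ→17/12, RT→83/12; new cluster CDRTZ
  updated: d(CDRTZ,QW)=106/5
step 6: merge (CDRTZ,QW) at d=106/5; branch lengths CDRTZ→131/60, QW→23/5; new cluster CDQRTWZ
final tree: ((((C:4,Z:4):3,D:7):17/12,(R:3/2,T:3/2):83/12):131/60,(Q:6,W:6):23/5)
total length: 2887/60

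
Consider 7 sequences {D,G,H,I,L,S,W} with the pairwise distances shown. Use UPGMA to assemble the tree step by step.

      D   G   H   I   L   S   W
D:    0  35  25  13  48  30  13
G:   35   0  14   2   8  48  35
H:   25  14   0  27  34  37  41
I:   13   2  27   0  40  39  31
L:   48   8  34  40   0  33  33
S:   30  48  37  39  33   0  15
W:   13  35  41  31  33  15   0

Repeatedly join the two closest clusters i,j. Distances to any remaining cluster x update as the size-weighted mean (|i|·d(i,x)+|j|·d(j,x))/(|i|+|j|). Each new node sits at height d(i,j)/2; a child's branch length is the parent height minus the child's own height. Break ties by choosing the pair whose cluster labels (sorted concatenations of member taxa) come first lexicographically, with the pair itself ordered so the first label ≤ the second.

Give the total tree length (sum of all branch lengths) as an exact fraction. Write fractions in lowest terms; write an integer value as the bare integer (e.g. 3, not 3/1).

step 1: merge (G,I) at d=2; branch lengths G→1, I→1; new cluster GI
  updated: d(D,GI)=24, d(GI,H)=41/2, d(GI,L)=24, d(GI,S)=87/2, d(GI,W)=33
step 2: merge (D,W) at d=13; branch lengths D→13/2, W→13/2; new cluster DW
  updated: d(DW,GI)=57/2, d(DW,H)=33, d(DW,L)=81/2, d(DW,S)=45/2
step 3: merge (GI,H) at d=41/2; branch lengths GI→37/4, H→41/4; new cluster GHI
  updated: d(DW,GHI)=30, d(GHI,L)=82/3, d(GHI,S)=124/3
step 4: merge (DW,S) at d=45/2; branch lengths DW→19/4, S→45/4; new cluster DSW
  updated: d(DSW,GHI)=304/9, d(DSW,L)=38
step 5: merge (GHI,L) at d=82/3; branch lengths GHI→41/12, L→41/3; new cluster GHIL
  updated: d(DSW,GHIL)=209/6
step 6: merge (DSW,GHIL) at d=209/6; branch lengths DSW→37/6, GHIL→15/4; new cluster DGHILSW
final tree: (((D:13/2,W:13/2):19/4,S:45/4):37/6,(((G:1,I:1):37/4,H:41/4):41/12,L:41/3):15/4)
total length: 155/2

155/2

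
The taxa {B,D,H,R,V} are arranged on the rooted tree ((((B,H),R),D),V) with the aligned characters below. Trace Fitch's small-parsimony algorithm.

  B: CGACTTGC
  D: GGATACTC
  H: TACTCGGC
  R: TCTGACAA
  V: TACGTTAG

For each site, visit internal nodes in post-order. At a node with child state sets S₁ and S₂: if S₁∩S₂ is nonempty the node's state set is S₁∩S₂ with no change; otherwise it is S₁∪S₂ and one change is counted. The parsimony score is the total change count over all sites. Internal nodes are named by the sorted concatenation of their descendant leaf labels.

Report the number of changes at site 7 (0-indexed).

2

[col 0] BH: children B:{C}, H:{T} ∪→ {C,T}; cost 1
[col 0] BHR: children BH:{C,T}, R:{T} ∩→ {T}; cost 0
[col 0] BDHR: children BHR:{T}, D:{G} ∪→ {G,T}; cost 1
[col 0] BDHRV: children BDHR:{G,T}, V:{T} ∩→ {T}; cost 0
[col 1] BH: children B:{G}, H:{A} ∪→ {A,G}; cost 1
[col 1] BHR: children BH:{A,G}, R:{C} ∪→ {A,C,G}; cost 1
[col 1] BDHR: children BHR:{A,C,G}, D:{G} ∩→ {G}; cost 0
[col 1] BDHRV: children BDHR:{G}, V:{A} ∪→ {A,G}; cost 1
[col 2] BH: children B:{A}, H:{C} ∪→ {A,C}; cost 1
[col 2] BHR: children BH:{A,C}, R:{T} ∪→ {A,C,T}; cost 1
[col 2] BDHR: children BHR:{A,C,T}, D:{A} ∩→ {A}; cost 0
[col 2] BDHRV: children BDHR:{A}, V:{C} ∪→ {A,C}; cost 1
[col 3] BH: children B:{C}, H:{T} ∪→ {C,T}; cost 1
[col 3] BHR: children BH:{C,T}, R:{G} ∪→ {C,G,T}; cost 1
[col 3] BDHR: children BHR:{C,G,T}, D:{T} ∩→ {T}; cost 0
[col 3] BDHRV: children BDHR:{T}, V:{G} ∪→ {G,T}; cost 1
[col 4] BH: children B:{T}, H:{C} ∪→ {C,T}; cost 1
[col 4] BHR: children BH:{C,T}, R:{A} ∪→ {A,C,T}; cost 1
[col 4] BDHR: children BHR:{A,C,T}, D:{A} ∩→ {A}; cost 0
[col 4] BDHRV: children BDHR:{A}, V:{T} ∪→ {A,T}; cost 1
[col 5] BH: children B:{T}, H:{G} ∪→ {G,T}; cost 1
[col 5] BHR: children BH:{G,T}, R:{C} ∪→ {C,G,T}; cost 1
[col 5] BDHR: children BHR:{C,G,T}, D:{C} ∩→ {C}; cost 0
[col 5] BDHRV: children BDHR:{C}, V:{T} ∪→ {C,T}; cost 1
[col 6] BH: children B:{G}, H:{G} ∩→ {G}; cost 0
[col 6] BHR: children BH:{G}, R:{A} ∪→ {A,G}; cost 1
[col 6] BDHR: children BHR:{A,G}, D:{T} ∪→ {A,G,T}; cost 1
[col 6] BDHRV: children BDHR:{A,G,T}, V:{A} ∩→ {A}; cost 0
[col 7] BH: children B:{C}, H:{C} ∩→ {C}; cost 0
[col 7] BHR: children BH:{C}, R:{A} ∪→ {A,C}; cost 1
[col 7] BDHR: children BHR:{A,C}, D:{C} ∩→ {C}; cost 0
[col 7] BDHRV: children BDHR:{C}, V:{G} ∪→ {C,G}; cost 1
per-site changes: [2, 3, 3, 3, 3, 3, 2, 2]; total = 21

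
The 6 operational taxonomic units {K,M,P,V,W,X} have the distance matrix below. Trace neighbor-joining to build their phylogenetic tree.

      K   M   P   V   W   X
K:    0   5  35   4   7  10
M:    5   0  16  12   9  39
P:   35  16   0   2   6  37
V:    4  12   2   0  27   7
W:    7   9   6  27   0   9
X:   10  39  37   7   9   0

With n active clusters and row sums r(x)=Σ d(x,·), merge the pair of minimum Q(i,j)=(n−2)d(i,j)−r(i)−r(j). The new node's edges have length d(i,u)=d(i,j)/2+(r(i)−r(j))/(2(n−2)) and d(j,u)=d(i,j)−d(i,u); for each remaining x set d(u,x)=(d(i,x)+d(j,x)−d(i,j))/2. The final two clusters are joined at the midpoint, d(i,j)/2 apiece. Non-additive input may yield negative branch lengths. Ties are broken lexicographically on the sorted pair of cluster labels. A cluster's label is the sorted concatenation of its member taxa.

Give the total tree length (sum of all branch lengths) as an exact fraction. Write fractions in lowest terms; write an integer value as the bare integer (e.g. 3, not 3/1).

iteration 1: select P,V (d=2, Q=-140); attach at lengths (13/2, -9/2); label the merged cluster PV
  updated: d(K,PV)=37/2, d(M,PV)=13, d(PV,W)=31/2, d(PV,X)=21
iteration 2: select M,PV (d=13, Q=-95); attach at lengths (37/6, 41/6); label the merged cluster MPV
  updated: d(K,MPV)=21/4, d(MPV,W)=23/4, d(MPV,X)=47/2
iteration 3: select K,MPV (d=21/4, Q=-185/4); attach at lengths (-7/16, 91/16); label the merged cluster KMPV
  updated: d(KMPV,W)=15/4, d(KMPV,X)=113/8
iteration 4: select KMPV,W (d=15/4, Q=-215/8); attach at lengths (71/16, -11/16); label the merged cluster KMPVW
  updated: d(KMPVW,X)=155/16
iteration 5: select KMPVW,X (d=155/16); attach at lengths (155/32, 155/32); label the merged cluster KMPVWX
final tree: (((K:-7/16,(M:37/6,(P:13/2,V:-9/2):41/6):91/16):71/16,W:-11/16):155/32,X:155/32)
total length: 539/16

539/16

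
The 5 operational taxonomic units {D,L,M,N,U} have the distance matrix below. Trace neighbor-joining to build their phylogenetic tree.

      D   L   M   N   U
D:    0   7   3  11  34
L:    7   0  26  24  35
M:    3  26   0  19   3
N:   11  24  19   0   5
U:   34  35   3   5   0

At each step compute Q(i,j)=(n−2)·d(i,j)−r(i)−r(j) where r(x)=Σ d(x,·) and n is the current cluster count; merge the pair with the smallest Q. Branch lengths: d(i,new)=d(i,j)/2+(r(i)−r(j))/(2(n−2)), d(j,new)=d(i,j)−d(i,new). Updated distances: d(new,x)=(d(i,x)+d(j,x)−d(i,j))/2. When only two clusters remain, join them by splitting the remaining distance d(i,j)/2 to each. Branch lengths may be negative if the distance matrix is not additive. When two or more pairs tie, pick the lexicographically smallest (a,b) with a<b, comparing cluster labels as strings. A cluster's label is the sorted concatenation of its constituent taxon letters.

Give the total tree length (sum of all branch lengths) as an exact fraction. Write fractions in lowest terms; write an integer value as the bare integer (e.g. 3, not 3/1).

127/4

iteration 1: select D,L (d=7, Q=-126); attach at lengths (-8/3, 29/3); label the merged cluster DL
  updated: d(DL,M)=11, d(DL,N)=14, d(DL,U)=31
iteration 2: select DL,M (d=11, Q=-67); attach at lengths (45/4, -1/4); label the merged cluster DLM
  updated: d(DLM,N)=11, d(DLM,U)=23/2
iteration 3: select DLM,N (d=11, Q=-55/2); attach at lengths (35/4, 9/4); label the merged cluster DLMN
  updated: d(DLMN,U)=11/4
iteration 4: select DLMN,U (d=11/4); attach at lengths (11/8, 11/8); label the merged cluster DLMNU
final tree: ((((D:-8/3,L:29/3):45/4,M:-1/4):35/4,N:9/4):11/8,U:11/8)
total length: 127/4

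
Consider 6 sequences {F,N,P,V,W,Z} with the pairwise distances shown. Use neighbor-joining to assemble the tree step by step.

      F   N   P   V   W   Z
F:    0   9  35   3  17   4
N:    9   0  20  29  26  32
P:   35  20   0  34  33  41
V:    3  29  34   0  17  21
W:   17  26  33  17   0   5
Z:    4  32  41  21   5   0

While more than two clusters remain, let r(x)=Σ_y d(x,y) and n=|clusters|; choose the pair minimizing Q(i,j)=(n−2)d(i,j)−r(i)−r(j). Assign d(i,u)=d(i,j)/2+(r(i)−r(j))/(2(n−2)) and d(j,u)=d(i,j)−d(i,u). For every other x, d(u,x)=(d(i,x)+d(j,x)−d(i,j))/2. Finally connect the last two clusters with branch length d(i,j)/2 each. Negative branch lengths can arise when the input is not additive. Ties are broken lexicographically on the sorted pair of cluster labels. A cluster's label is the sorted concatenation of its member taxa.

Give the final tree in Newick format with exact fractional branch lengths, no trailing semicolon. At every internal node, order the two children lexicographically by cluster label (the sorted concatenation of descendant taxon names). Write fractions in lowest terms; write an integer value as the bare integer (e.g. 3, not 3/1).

step 1: merge (N,P) at d=20, Q=-199; branch lengths N→33/8, P→127/8; new cluster NP
  updated: d(F,NP)=12, d(NP,V)=43/2, d(NP,W)=39/2, d(NP,Z)=53/2
step 2: merge (W,Z) at d=5, Q=-100; branch lengths W→17/6, Z→13/6; new cluster WZ
  updated: d(F,WZ)=8, d(NP,WZ)=41/2, d(V,WZ)=33/2
step 3: merge (F,V) at d=3, Q=-58; branch lengths F→-3, V→6; new cluster FV
  updated: d(FV,NP)=61/4, d(FV,WZ)=43/4
step 4: merge (FV,NP) at d=61/4, Q=-93/2; branch lengths FV→11/4, NP→25/2; new cluster FNPV
  updated: d(FNPV,WZ)=8
step 5: merge (FNPV,WZ) at d=8; branch lengths FNPV→4, WZ→4; new cluster FNPVWZ
final tree: (((F:-3,V:6):11/4,(N:33/8,P:127/8):25/2):4,(W:17/6,Z:13/6):4)
total length: 205/4

(((F:-3,V:6):11/4,(N:33/8,P:127/8):25/2):4,(W:17/6,Z:13/6):4)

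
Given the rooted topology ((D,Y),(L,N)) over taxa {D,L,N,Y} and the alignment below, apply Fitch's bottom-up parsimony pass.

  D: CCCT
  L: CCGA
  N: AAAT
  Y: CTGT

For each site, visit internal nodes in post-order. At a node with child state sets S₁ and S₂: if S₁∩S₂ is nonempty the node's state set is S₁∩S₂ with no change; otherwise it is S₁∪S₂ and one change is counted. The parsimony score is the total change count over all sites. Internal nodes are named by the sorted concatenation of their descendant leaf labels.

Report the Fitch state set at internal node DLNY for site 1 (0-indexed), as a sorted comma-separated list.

site 0, node DY: D={C} ∩ Y={C} → {C} (+0)
site 0, node LN: L={C} ∪ N={A} → {A,C} (+1)
site 0, node DLNY: DY={C} ∩ LN={A,C} → {C} (+0)
site 1, node DY: D={C} ∪ Y={T} → {C,T} (+1)
site 1, node LN: L={C} ∪ N={A} → {A,C} (+1)
site 1, node DLNY: DY={C,T} ∩ LN={A,C} → {C} (+0)
site 2, node DY: D={C} ∪ Y={G} → {C,G} (+1)
site 2, node LN: L={G} ∪ N={A} → {A,G} (+1)
site 2, node DLNY: DY={C,G} ∩ LN={A,G} → {G} (+0)
site 3, node DY: D={T} ∩ Y={T} → {T} (+0)
site 3, node LN: L={A} ∪ N={T} → {A,T} (+1)
site 3, node DLNY: DY={T} ∩ LN={A,T} → {T} (+0)
per-site changes: [1, 2, 2, 1]; total = 6

C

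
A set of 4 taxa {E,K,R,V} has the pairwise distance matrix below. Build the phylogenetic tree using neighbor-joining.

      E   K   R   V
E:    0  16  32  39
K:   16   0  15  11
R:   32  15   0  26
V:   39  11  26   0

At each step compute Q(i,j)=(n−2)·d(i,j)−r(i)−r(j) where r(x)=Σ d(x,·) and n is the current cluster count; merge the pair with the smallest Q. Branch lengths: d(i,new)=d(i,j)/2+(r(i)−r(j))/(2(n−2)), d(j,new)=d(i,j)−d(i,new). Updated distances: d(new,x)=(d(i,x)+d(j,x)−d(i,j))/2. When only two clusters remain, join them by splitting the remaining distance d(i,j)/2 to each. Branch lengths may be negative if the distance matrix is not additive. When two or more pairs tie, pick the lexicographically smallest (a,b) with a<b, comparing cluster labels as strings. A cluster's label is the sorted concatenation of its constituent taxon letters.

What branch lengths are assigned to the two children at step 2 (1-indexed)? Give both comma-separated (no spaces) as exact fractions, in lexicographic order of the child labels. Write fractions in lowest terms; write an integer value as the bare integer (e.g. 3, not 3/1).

13/4,49/4

step 1: merge (E,K) at d=16, Q=-97; branch lengths E→77/4, K→-13/4; new cluster EK
  updated: d(EK,R)=31/2, d(EK,V)=17
step 2: merge (EK,R) at d=31/2, Q=-117/2; branch lengths EK→13/4, R→49/4; new cluster EKR
  updated: d(EKR,V)=55/4
step 3: merge (EKR,V) at d=55/4; branch lengths EKR→55/8, V→55/8; new cluster EKRV
final tree: (((E:77/4,K:-13/4):13/4,R:49/4):55/8,V:55/8)
total length: 181/4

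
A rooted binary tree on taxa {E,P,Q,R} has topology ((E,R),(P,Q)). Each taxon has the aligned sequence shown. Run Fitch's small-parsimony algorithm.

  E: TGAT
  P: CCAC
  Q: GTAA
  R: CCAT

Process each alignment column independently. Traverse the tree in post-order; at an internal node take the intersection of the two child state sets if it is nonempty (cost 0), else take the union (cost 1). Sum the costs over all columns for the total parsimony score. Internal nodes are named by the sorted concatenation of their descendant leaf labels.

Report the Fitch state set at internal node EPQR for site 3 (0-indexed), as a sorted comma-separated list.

site 0, node ER: E={T} ∪ R={C} → {C,T} (+1)
site 0, node PQ: P={C} ∪ Q={G} → {C,G} (+1)
site 0, node EPQR: ER={C,T} ∩ PQ={C,G} → {C} (+0)
site 1, node ER: E={G} ∪ R={C} → {C,G} (+1)
site 1, node PQ: P={C} ∪ Q={T} → {C,T} (+1)
site 1, node EPQR: ER={C,G} ∩ PQ={C,T} → {C} (+0)
site 2, node ER: E={A} ∩ R={A} → {A} (+0)
site 2, node PQ: P={A} ∩ Q={A} → {A} (+0)
site 2, node EPQR: ER={A} ∩ PQ={A} → {A} (+0)
site 3, node ER: E={T} ∩ R={T} → {T} (+0)
site 3, node PQ: P={C} ∪ Q={A} → {A,C} (+1)
site 3, node EPQR: ER={T} ∪ PQ={A,C} → {A,C,T} (+1)
per-site changes: [2, 2, 0, 2]; total = 6

A,C,T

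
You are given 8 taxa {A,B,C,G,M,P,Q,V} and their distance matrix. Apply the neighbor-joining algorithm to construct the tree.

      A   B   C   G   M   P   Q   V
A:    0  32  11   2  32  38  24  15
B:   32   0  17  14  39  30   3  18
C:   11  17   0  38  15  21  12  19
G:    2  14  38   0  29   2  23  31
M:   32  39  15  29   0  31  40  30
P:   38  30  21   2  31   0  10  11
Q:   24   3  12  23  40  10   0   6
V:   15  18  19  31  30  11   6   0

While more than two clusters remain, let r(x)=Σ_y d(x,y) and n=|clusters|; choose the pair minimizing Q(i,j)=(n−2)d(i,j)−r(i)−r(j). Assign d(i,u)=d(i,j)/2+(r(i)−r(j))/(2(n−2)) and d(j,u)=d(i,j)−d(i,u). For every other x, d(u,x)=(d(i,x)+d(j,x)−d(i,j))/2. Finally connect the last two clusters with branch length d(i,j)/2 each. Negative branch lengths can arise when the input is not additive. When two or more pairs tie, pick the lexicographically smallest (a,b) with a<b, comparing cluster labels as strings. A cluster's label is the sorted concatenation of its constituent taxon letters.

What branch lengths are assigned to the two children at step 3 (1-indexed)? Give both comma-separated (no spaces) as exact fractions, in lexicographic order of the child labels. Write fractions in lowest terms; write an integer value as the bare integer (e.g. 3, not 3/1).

1. join A+G (d=2, Q=-281) ⇒ AG; edges |A|=9/4, |G|=-1/4
  updated: d(AG,B)=22, d(AG,C)=47/2, d(AG,M)=59/2, d(AG,P)=19, d(AG,Q)=45/2, d(AG,V)=22
2. join C+M (d=15, Q=-217) ⇒ CM; edges |C|=-1/5, |M|=76/5
  updated: d(AG,CM)=19, d(B,CM)=41/2, d(CM,P)=37/2, d(CM,Q)=37/2, d(CM,V)=17
3. join B+Q (d=3, Q=-283/2) ⇒ BQ; edges |B|=91/16, |Q|=-43/16
  updated: d(AG,BQ)=83/4, d(BQ,CM)=18, d(BQ,P)=37/2, d(BQ,V)=21/2
4. join BQ+V (d=21/2, Q=-387/4) ⇒ BQV; edges |BQ|=155/24, |V|=97/24
  updated: d(AG,BQV)=129/8, d(BQV,CM)=49/4, d(BQV,P)=19/2
5. join AG+CM (d=19, Q=-527/8) ⇒ ACGM; edges |AG|=339/32, |CM|=269/32
  updated: d(ACGM,BQV)=75/16, d(ACGM,P)=37/4
6. join ACGM+BQV (d=75/16, Q=-375/16) ⇒ ABCGMQV; edges |ACGM|=71/32, |BQV|=79/32
  updated: d(ABCGMQV,P)=225/32
7. join ABCGMQV+P (d=225/32) ⇒ ABCGMPQV; edges |ABCGMQV|=225/64, |P|=225/64
final tree: ((((A:9/4,G:-1/4):339/32,(C:-1/5,M:76/5):269/32):71/32,((B:91/16,Q:-43/16):155/24,V:97/24):79/32):225/64,P:225/64)
total length: 1959/32

91/16,-43/16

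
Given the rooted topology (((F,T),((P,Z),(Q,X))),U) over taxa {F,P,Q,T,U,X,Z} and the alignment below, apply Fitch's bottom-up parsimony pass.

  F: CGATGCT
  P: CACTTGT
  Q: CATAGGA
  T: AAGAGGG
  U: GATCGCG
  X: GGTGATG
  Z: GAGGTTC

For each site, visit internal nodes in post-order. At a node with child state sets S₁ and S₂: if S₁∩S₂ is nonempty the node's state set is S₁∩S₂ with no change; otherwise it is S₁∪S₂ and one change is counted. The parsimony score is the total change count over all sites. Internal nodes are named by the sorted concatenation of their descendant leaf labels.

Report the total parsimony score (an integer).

25

FT@0: {C} ∪ {A} = {A,C} (union, +1)
PZ@0: {C} ∪ {G} = {C,G} (union, +1)
QX@0: {C} ∪ {G} = {C,G} (union, +1)
PQXZ@0: {C,G} ∩ {C,G} = {C,G} (intersection, +0)
FPQTXZ@0: {A,C} ∩ {C,G} = {C} (intersection, +0)
FPQTUXZ@0: {C} ∪ {G} = {C,G} (union, +1)
FT@1: {G} ∪ {A} = {A,G} (union, +1)
PZ@1: {A} ∩ {A} = {A} (intersection, +0)
QX@1: {A} ∪ {G} = {A,G} (union, +1)
PQXZ@1: {A} ∩ {A,G} = {A} (intersection, +0)
FPQTXZ@1: {A,G} ∩ {A} = {A} (intersection, +0)
FPQTUXZ@1: {A} ∩ {A} = {A} (intersection, +0)
FT@2: {A} ∪ {G} = {A,G} (union, +1)
PZ@2: {C} ∪ {G} = {C,G} (union, +1)
QX@2: {T} ∩ {T} = {T} (intersection, +0)
PQXZ@2: {C,G} ∪ {T} = {C,G,T} (union, +1)
FPQTXZ@2: {A,G} ∩ {C,G,T} = {G} (intersection, +0)
FPQTUXZ@2: {G} ∪ {T} = {G,T} (union, +1)
FT@3: {T} ∪ {A} = {A,T} (union, +1)
PZ@3: {T} ∪ {G} = {G,T} (union, +1)
QX@3: {A} ∪ {G} = {A,G} (union, +1)
PQXZ@3: {G,T} ∩ {A,G} = {G} (intersection, +0)
FPQTXZ@3: {A,T} ∪ {G} = {A,G,T} (union, +1)
FPQTUXZ@3: {A,G,T} ∪ {C} = {A,C,G,T} (union, +1)
FT@4: {G} ∩ {G} = {G} (intersection, +0)
PZ@4: {T} ∩ {T} = {T} (intersection, +0)
QX@4: {G} ∪ {A} = {A,G} (union, +1)
PQXZ@4: {T} ∪ {A,G} = {A,G,T} (union, +1)
FPQTXZ@4: {G} ∩ {A,G,T} = {G} (intersection, +0)
FPQTUXZ@4: {G} ∩ {G} = {G} (intersection, +0)
FT@5: {C} ∪ {G} = {C,G} (union, +1)
PZ@5: {G} ∪ {T} = {G,T} (union, +1)
QX@5: {G} ∪ {T} = {G,T} (union, +1)
PQXZ@5: {G,T} ∩ {G,T} = {G,T} (intersection, +0)
FPQTXZ@5: {C,G} ∩ {G,T} = {G} (intersection, +0)
FPQTUXZ@5: {G} ∪ {C} = {C,G} (union, +1)
FT@6: {T} ∪ {G} = {G,T} (union, +1)
PZ@6: {T} ∪ {C} = {C,T} (union, +1)
QX@6: {A} ∪ {G} = {A,G} (union, +1)
PQXZ@6: {C,T} ∪ {A,G} = {A,C,G,T} (union, +1)
FPQTXZ@6: {G,T} ∩ {A,C,G,T} = {G,T} (intersection, +0)
FPQTUXZ@6: {G,T} ∩ {G} = {G} (intersection, +0)
per-site changes: [4, 2, 4, 5, 2, 4, 4]; total = 25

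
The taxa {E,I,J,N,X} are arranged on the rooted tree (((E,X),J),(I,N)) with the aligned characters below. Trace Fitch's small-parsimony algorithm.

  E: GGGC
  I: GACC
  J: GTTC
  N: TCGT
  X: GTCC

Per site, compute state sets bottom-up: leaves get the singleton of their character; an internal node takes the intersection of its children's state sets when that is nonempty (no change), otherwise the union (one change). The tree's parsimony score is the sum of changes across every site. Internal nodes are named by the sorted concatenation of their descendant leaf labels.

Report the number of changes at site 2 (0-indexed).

3

site 0, node EX: E={G} ∩ X={G} → {G} (+0)
site 0, node EJX: EX={G} ∩ J={G} → {G} (+0)
site 0, node IN: I={G} ∪ N={T} → {G,T} (+1)
site 0, node EIJNX: EJX={G} ∩ IN={G,T} → {G} (+0)
site 1, node EX: E={G} ∪ X={T} → {G,T} (+1)
site 1, node EJX: EX={G,T} ∩ J={T} → {T} (+0)
site 1, node IN: I={A} ∪ N={C} → {A,C} (+1)
site 1, node EIJNX: EJX={T} ∪ IN={A,C} → {A,C,T} (+1)
site 2, node EX: E={G} ∪ X={C} → {C,G} (+1)
site 2, node EJX: EX={C,G} ∪ J={T} → {C,G,T} (+1)
site 2, node IN: I={C} ∪ N={G} → {C,G} (+1)
site 2, node EIJNX: EJX={C,G,T} ∩ IN={C,G} → {C,G} (+0)
site 3, node EX: E={C} ∩ X={C} → {C} (+0)
site 3, node EJX: EX={C} ∩ J={C} → {C} (+0)
site 3, node IN: I={C} ∪ N={T} → {C,T} (+1)
site 3, node EIJNX: EJX={C} ∩ IN={C,T} → {C} (+0)
per-site changes: [1, 3, 3, 1]; total = 8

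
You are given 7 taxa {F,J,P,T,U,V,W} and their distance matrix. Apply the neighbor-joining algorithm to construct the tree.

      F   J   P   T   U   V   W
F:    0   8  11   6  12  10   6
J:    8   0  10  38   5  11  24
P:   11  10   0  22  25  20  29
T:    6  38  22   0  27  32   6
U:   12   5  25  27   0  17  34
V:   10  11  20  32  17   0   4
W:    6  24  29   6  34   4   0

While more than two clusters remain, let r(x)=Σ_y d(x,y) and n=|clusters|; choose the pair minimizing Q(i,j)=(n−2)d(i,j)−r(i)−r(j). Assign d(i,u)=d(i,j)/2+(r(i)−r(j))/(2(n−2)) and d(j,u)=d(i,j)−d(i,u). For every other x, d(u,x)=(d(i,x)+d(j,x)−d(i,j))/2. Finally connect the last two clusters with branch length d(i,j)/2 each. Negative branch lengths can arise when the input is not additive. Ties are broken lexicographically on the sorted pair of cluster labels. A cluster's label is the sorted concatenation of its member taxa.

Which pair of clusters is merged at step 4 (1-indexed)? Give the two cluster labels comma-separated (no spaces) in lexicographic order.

iteration 1: select T,W (d=6, Q=-204); attach at lengths (29/5, 1/5); label the merged cluster TW
  updated: d(F,TW)=3, d(J,TW)=28, d(P,TW)=45/2, d(TW,U)=55/2, d(TW,V)=15
iteration 2: select J,U (d=5, Q=-257/2); attach at lengths (-9/16, 89/16); label the merged cluster JU
  updated: d(F,JU)=15/2, d(JU,P)=15, d(JU,TW)=101/4, d(JU,V)=23/2
iteration 3: select F,TW (d=3, Q=-353/4); attach at lengths (-101/24, 173/24); label the merged cluster FTW
  updated: d(FTW,JU)=119/8, d(FTW,P)=61/4, d(FTW,V)=11
iteration 4: select FTW,V (d=11, Q=-493/8); attach at lengths (165/32, 187/32); label the merged cluster FTVW
  updated: d(FTVW,JU)=123/16, d(FTVW,P)=97/8
iteration 5: select FTVW,JU (d=123/16, Q=-557/16); attach at lengths (77/32, 169/32); label the merged cluster FJTUVW
  updated: d(FJTUVW,P)=311/32
iteration 6: select FJTUVW,P (d=311/32); attach at lengths (311/64, 311/64); label the merged cluster FJPTUVW
final tree: ((((F:-101/24,(T:29/5,W:1/5):173/24):165/32,V:187/32):77/32,(J:-9/16,U:89/16):169/32):311/64,P:311/64)
total length: 1357/32

FTW,V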